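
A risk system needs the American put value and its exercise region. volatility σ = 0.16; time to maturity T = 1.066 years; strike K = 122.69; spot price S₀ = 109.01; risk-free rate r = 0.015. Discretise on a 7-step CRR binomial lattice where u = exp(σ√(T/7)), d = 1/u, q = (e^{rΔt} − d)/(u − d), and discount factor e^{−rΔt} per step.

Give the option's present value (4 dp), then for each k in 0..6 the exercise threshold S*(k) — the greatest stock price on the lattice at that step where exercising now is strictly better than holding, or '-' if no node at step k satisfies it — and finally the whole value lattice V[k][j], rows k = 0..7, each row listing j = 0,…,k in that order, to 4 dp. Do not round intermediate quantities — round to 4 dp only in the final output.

price = 15.4955
boundary = - - 96.2129 90.3893 96.2129 102.4118 109.0100
tree:
15.4955
20.6074 10.5090
26.4771 14.8944 6.2184
32.3007 20.3075 9.6071 2.8944
37.7719 26.4771 14.2966 5.0116 0.8131
42.9119 32.3007 20.2782 8.4441 1.6388 0.0000
47.7408 37.7719 26.4771 13.6800 3.3028 0.0000 0.0000
52.2773 42.9119 32.3007 20.2782 6.6566 0.0000 0.0000 0.0000

Δt=0.15229, u=1.06443, d=0.93947, q=0.50270, disc=e^(-rΔt)=0.99772
k=7 terminal: V=max(K-S,0) → 52.2773 42.9119 32.3007 20.2782 6.6566 0.0000 0.0000 0.0000
k=6: j=0 S=74.9492 intr=47.7408 cont=47.4608 V=47.7408[EX]; j=1 S=84.9181 intr=37.7719 cont=37.4920 V=37.7719[EX]; j=2 S=96.2129 intr=26.4771 cont=26.1972 V=26.4771[EX]; j=3 S=109.0100 intr=13.6800 cont=13.4001 V=13.6800[EX]; j=4 S=123.5092 intr=0.0000 cont=3.3028 V=3.3028[hold]; j=5 S=139.9369 intr=0.0000 cont=0.0000 V=0.0000[hold]; j=6 S=158.5497 intr=0.0000 cont=0.0000 V=0.0000[hold]  S*(6)=109.0100
k=5: j=0 S=79.7781 intr=42.9119 cont=42.6319 V=42.9119[EX]; j=1 S=90.3893 intr=32.3007 cont=32.0208 V=32.3007[EX]; j=2 S=102.4118 intr=20.2782 cont=19.9983 V=20.2782[EX]; j=3 S=116.0334 intr=6.6566 cont=8.4441 V=8.4441[hold]; j=4 S=131.4667 intr=0.0000 cont=1.6388 V=1.6388[hold]; j=5 S=148.9529 intr=0.0000 cont=0.0000 V=0.0000[hold]  S*(5)=102.4118
k=4: j=0 S=84.9181 intr=37.7719 cont=37.4920 V=37.7719[EX]; j=1 S=96.2129 intr=26.4771 cont=26.1972 V=26.4771[EX]; j=2 S=109.0100 intr=13.6800 cont=14.2966 V=14.2966[hold]; j=3 S=123.5092 intr=0.0000 cont=5.0116 V=5.0116[hold]; j=4 S=139.9369 intr=0.0000 cont=0.8131 V=0.8131[hold]  S*(4)=96.2129
k=3: j=0 S=90.3893 intr=32.3007 cont=32.0208 V=32.3007[EX]; j=1 S=102.4118 intr=20.2782 cont=20.3075 V=20.3075[hold]; j=2 S=116.0334 intr=6.6566 cont=9.6071 V=9.6071[hold]; j=3 S=131.4667 intr=0.0000 cont=2.8944 V=2.8944[hold]  S*(3)=90.3893
k=2: j=0 S=96.2129 intr=26.4771 cont=26.2119 V=26.4771[EX]; j=1 S=109.0100 intr=13.6800 cont=14.8944 V=14.8944[hold]; j=2 S=123.5092 intr=0.0000 cont=6.2184 V=6.2184[hold]  S*(2)=96.2129
k=1: j=0 S=102.4118 intr=20.2782 cont=20.6074 V=20.6074[hold]; j=1 S=116.0334 intr=6.6566 cont=10.5090 V=10.5090[hold]  S*(1)=-
k=0: j=0 S=109.0100 intr=13.6800 cont=15.4955 V=15.4955[hold]  S*(0)=-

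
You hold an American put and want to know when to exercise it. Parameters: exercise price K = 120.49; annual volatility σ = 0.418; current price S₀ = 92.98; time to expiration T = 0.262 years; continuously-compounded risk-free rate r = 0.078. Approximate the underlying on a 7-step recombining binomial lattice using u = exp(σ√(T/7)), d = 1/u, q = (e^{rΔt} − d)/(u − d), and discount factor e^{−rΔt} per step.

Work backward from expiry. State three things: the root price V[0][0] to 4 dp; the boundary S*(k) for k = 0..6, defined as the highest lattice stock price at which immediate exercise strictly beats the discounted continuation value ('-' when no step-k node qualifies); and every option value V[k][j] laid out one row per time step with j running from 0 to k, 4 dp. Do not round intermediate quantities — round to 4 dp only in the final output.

params: Δt=0.03743 u=1.08423 d=0.92232 q=0.49785 e^(-rΔt)=0.99708
t_7 payoffs: 67.7008 58.4336 47.5396 34.7331 19.6785 1.9810 0.0000 0.0000
t_6: node(6,0) S=57.2355 payoff=63.2545 vs cont=62.9032 → 63.2545 [stop]  node(6,1) S=67.2833 payoff=53.2067 vs cont=52.8555 → 53.2067 [stop]  node(6,2) S=79.0949 payoff=41.3951 vs cont=41.0439 → 41.3951 [stop]  node(6,3) S=92.9800 payoff=27.5100 vs cont=27.1588 → 27.5100 [stop]  node(6,4) S=109.3027 payoff=11.1873 vs cont=10.8361 → 11.1873 [stop]  node(6,5) S=128.4908 payoff=0.0000 vs cont=0.9918 → 0.9918 [wait]  node(6,6) S=151.0474 payoff=0.0000 vs cont=0.0000 → 0.0000 [wait]  ⇒ S*(6)=109.3027
t_5: node(5,0) S=62.0564 payoff=58.4336 vs cont=58.0824 → 58.4336 [stop]  node(5,1) S=72.9504 payoff=47.5396 vs cont=47.1884 → 47.5396 [stop]  node(5,2) S=85.7569 payoff=34.7331 vs cont=34.3819 → 34.7331 [stop]  node(5,3) S=100.8115 payoff=19.6785 vs cont=19.3272 → 19.6785 [stop]  node(5,4) S=118.5090 payoff=1.9810 vs cont=6.0937 → 6.0937 [wait]  node(5,5) S=139.3133 payoff=0.0000 vs cont=0.4966 → 0.4966 [wait]  ⇒ S*(5)=100.8115
t_4: node(4,0) S=67.2833 payoff=53.2067 vs cont=52.8555 → 53.2067 [stop]  node(4,1) S=79.0949 payoff=41.3951 vs cont=41.0439 → 41.3951 [stop]  node(4,2) S=92.9800 payoff=27.5100 vs cont=27.1588 → 27.5100 [stop]  node(4,3) S=109.3027 payoff=11.1873 vs cont=12.8776 → 12.8776 [wait]  node(4,4) S=128.4908 payoff=0.0000 vs cont=3.2975 → 3.2975 [wait]  ⇒ S*(4)=92.9800
t_3: node(3,0) S=72.9504 payoff=47.5396 vs cont=47.1884 → 47.5396 [stop]  node(3,1) S=85.7569 payoff=34.7331 vs cont=34.3819 → 34.7331 [stop]  node(3,2) S=100.8115 payoff=19.6785 vs cont=20.1663 → 20.1663 [wait]  node(3,3) S=118.5090 payoff=1.9810 vs cont=8.0845 → 8.0845 [wait]  ⇒ S*(3)=85.7569
t_2: node(2,0) S=79.0949 payoff=41.3951 vs cont=41.0439 → 41.3951 [stop]  node(2,1) S=92.9800 payoff=27.5100 vs cont=27.4009 → 27.5100 [stop]  node(2,2) S=109.3027 payoff=11.1873 vs cont=14.1101 → 14.1101 [wait]  ⇒ S*(2)=92.9800
t_1: node(1,0) S=85.7569 payoff=34.7331 vs cont=34.3819 → 34.7331 [stop]  node(1,1) S=100.8115 payoff=19.6785 vs cont=20.7781 → 20.7781 [wait]  ⇒ S*(1)=85.7569
t_0: node(0,0) S=92.9800 payoff=27.5100 vs cont=27.7046 → 27.7046 [wait]  ⇒ S*(0)=-

price = 27.7046
boundary = - 85.7569 92.9800 85.7569 92.9800 100.8115 109.3027
tree:
27.7046
34.7331 20.7781
41.3951 27.5100 14.1101
47.5396 34.7331 20.1663 8.0845
53.2067 41.3951 27.5100 12.8776 3.2975
58.4336 47.5396 34.7331 19.6785 6.0937 0.4966
63.2545 53.2067 41.3951 27.5100 11.1873 0.9918 0.0000
67.7008 58.4336 47.5396 34.7331 19.6785 1.9810 0.0000 0.0000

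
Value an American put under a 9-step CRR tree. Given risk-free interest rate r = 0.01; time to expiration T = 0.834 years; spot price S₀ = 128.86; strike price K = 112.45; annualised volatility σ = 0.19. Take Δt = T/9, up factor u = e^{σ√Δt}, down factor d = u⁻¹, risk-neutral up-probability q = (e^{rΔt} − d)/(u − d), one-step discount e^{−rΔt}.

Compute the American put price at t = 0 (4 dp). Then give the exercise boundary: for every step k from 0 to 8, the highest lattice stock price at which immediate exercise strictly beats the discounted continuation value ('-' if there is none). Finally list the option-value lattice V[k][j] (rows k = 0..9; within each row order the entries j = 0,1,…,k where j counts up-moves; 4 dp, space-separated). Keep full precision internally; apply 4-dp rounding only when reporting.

Δt=0.09267  u=1.05954  d=0.94380  q=0.49355  discount=0.99907
step 9 (expiry): payoffs max(K−S,0) = 35.8818 26.4920 15.9508 4.1168 0.0000 0.0000 0.0000 0.0000 0.0000 0.0000
step 8: (k=8,j=0): S=81.1274, (K−S)⁺=31.3226, hold=31.2185 ⇒ V=31.3226 exercise | (k=8,j=1): S=91.0762, (K−S)⁺=21.3738, hold=21.2696 ⇒ V=21.3738 exercise | (k=8,j=2): S=102.2452, (K−S)⁺=10.2048, hold=10.1007 ⇒ V=10.2048 exercise | (k=8,j=3): S=114.7838, (K−S)⁺=0.0000, hold=2.0830 ⇒ V=2.0830 continue | (k=8,j=4): S=128.8600, (K−S)⁺=0.0000, hold=0.0000 ⇒ V=0.0000 continue | (k=8,j=5): S=144.6625, (K−S)⁺=0.0000, hold=0.0000 ⇒ V=0.0000 continue | (k=8,j=6): S=162.4028, (K−S)⁺=0.0000, hold=0.0000 ⇒ V=0.0000 continue | (k=8,j=7): S=182.3187, (K−S)⁺=0.0000, hold=0.0000 ⇒ V=0.0000 continue | (k=8,j=8): S=204.6769, (K−S)⁺=0.0000, hold=0.0000 ⇒ V=0.0000 continue  boundary S*=102.2452
step 7: (k=7,j=0): S=85.9580, (K−S)⁺=26.4920, hold=26.3879 ⇒ V=26.4920 exercise | (k=7,j=1): S=96.4992, (K−S)⁺=15.9508, hold=15.8466 ⇒ V=15.9508 exercise | (k=7,j=2): S=108.3332, (K−S)⁺=4.1168, hold=6.1905 ⇒ V=6.1905 continue | (k=7,j=3): S=121.6184, (K−S)⁺=0.0000, hold=1.0539 ⇒ V=1.0539 continue | (k=7,j=4): S=136.5328, (K−S)⁺=0.0000, hold=0.0000 ⇒ V=0.0000 continue | (k=7,j=5): S=153.2762, (K−S)⁺=0.0000, hold=0.0000 ⇒ V=0.0000 continue | (k=7,j=6): S=172.0729, (K−S)⁺=0.0000, hold=0.0000 ⇒ V=0.0000 continue | (k=7,j=7): S=193.1746, (K−S)⁺=0.0000, hold=0.0000 ⇒ V=0.0000 continue  boundary S*=96.4992
step 6: (k=6,j=0): S=91.0762, (K−S)⁺=21.3738, hold=21.2696 ⇒ V=21.3738 exercise | (k=6,j=1): S=102.2452, (K−S)⁺=10.2048, hold=11.1232 ⇒ V=11.1232 continue | (k=6,j=2): S=114.7838, (K−S)⁺=0.0000, hold=3.6520 ⇒ V=3.6520 continue | (k=6,j=3): S=128.8600, (K−S)⁺=0.0000, hold=0.5333 ⇒ V=0.5333 continue | (k=6,j=4): S=144.6625, (K−S)⁺=0.0000, hold=0.0000 ⇒ V=0.0000 continue | (k=6,j=5): S=162.4028, (K−S)⁺=0.0000, hold=0.0000 ⇒ V=0.0000 continue | (k=6,j=6): S=182.3187, (K−S)⁺=0.0000, hold=0.0000 ⇒ V=0.0000 continue  boundary S*=91.0762
step 5: (k=5,j=0): S=96.4992, (K−S)⁺=15.9508, hold=16.2995 ⇒ V=16.2995 continue | (k=5,j=1): S=108.3332, (K−S)⁺=4.1168, hold=7.4289 ⇒ V=7.4289 continue | (k=5,j=2): S=121.6184, (K−S)⁺=0.0000, hold=2.1108 ⇒ V=2.1108 continue | (k=5,j=3): S=136.5328, (K−S)⁺=0.0000, hold=0.2698 ⇒ V=0.2698 continue | (k=5,j=4): S=153.2762, (K−S)⁺=0.0000, hold=0.0000 ⇒ V=0.0000 continue | (k=5,j=5): S=172.0729, (K−S)⁺=0.0000, hold=0.0000 ⇒ V=0.0000 continue  boundary S*=-
step 4: (k=4,j=0): S=102.2452, (K−S)⁺=10.2048, hold=11.9103 ⇒ V=11.9103 continue | (k=4,j=1): S=114.7838, (K−S)⁺=0.0000, hold=4.7996 ⇒ V=4.7996 continue | (k=4,j=2): S=128.8600, (K−S)⁺=0.0000, hold=1.2010 ⇒ V=1.2010 continue | (k=4,j=3): S=144.6625, (K−S)⁺=0.0000, hold=0.1365 ⇒ V=0.1365 continue | (k=4,j=4): S=162.4028, (K−S)⁺=0.0000, hold=0.0000 ⇒ V=0.0000 continue  boundary S*=-
step 3: (k=3,j=0): S=108.3332, (K−S)⁺=4.1168, hold=8.3930 ⇒ V=8.3930 continue | (k=3,j=1): S=121.6184, (K−S)⁺=0.0000, hold=3.0207 ⇒ V=3.0207 continue | (k=3,j=2): S=136.5328, (K−S)⁺=0.0000, hold=0.6750 ⇒ V=0.6750 continue | (k=3,j=3): S=153.2762, (K−S)⁺=0.0000, hold=0.0691 ⇒ V=0.0691 continue  boundary S*=-
step 2: (k=2,j=0): S=114.7838, (K−S)⁺=0.0000, hold=5.7362 ⇒ V=5.7362 continue | (k=2,j=1): S=128.8600, (K−S)⁺=0.0000, hold=1.8613 ⇒ V=1.8613 continue | (k=2,j=2): S=144.6625, (K−S)⁺=0.0000, hold=0.3756 ⇒ V=0.3756 continue  boundary S*=-
step 1: (k=1,j=0): S=121.6184, (K−S)⁺=0.0000, hold=3.8202 ⇒ V=3.8202 continue | (k=1,j=1): S=136.5328, (K−S)⁺=0.0000, hold=1.1270 ⇒ V=1.1270 continue  boundary S*=-
step 0: (k=0,j=0): S=128.8600, (K−S)⁺=0.0000, hold=2.4886 ⇒ V=2.4886 continue  boundary S*=-

price = 2.4886
boundary = - - - - - - 91.0762 96.4992 102.2452
tree:
2.4886
3.8202 1.1270
5.7362 1.8613 0.3756
8.3930 3.0207 0.6750 0.0691
11.9103 4.7996 1.2010 0.1365 0.0000
16.2995 7.4289 2.1108 0.2698 0.0000 0.0000
21.3738 11.1232 3.6520 0.5333 0.0000 0.0000 0.0000
26.4920 15.9508 6.1905 1.0539 0.0000 0.0000 0.0000 0.0000
31.3226 21.3738 10.2048 2.0830 0.0000 0.0000 0.0000 0.0000 0.0000
35.8818 26.4920 15.9508 4.1168 0.0000 0.0000 0.0000 0.0000 0.0000 0.0000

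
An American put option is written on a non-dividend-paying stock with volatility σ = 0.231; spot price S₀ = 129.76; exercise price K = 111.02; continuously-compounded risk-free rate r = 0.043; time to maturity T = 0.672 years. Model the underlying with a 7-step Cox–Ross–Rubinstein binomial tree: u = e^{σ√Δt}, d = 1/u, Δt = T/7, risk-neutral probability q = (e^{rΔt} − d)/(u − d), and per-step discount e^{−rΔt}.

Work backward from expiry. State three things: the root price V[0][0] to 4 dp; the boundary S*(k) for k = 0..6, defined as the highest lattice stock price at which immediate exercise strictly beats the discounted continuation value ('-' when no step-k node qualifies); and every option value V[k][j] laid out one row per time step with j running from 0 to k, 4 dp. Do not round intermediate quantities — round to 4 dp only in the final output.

Δt=0.09600, u=1.07420, d=0.93093, q=0.51099, disc=e^(-rΔt)=0.99588
k=7 terminal: V=max(K-S,0) → 32.3960 20.2959 6.3337 0.0000 0.0000 0.0000 0.0000 0.0000
k=6: j=0 S=84.4576 intr=26.5624 cont=26.1050 V=26.5624[EX]; j=1 S=97.4555 intr=13.5645 cont=13.1072 V=13.5645[EX]; j=2 S=112.4536 intr=0.0000 cont=3.0845 V=3.0845[hold]; j=3 S=129.7600 intr=0.0000 cont=0.0000 V=0.0000[hold]; j=4 S=149.7298 intr=0.0000 cont=0.0000 V=0.0000[hold]; j=5 S=172.7728 intr=0.0000 cont=0.0000 V=0.0000[hold]; j=6 S=199.3621 intr=0.0000 cont=0.0000 V=0.0000[hold]  S*(6)=97.4555
k=5: j=0 S=90.7241 intr=20.2959 cont=19.8386 V=20.2959[EX]; j=1 S=104.6863 intr=6.3337 cont=8.1755 V=8.1755[hold]; j=2 S=120.7973 intr=0.0000 cont=1.5021 V=1.5021[hold]; j=3 S=139.3877 intr=0.0000 cont=0.0000 V=0.0000[hold]; j=4 S=160.8391 intr=0.0000 cont=0.0000 V=0.0000[hold]; j=5 S=185.5919 intr=0.0000 cont=0.0000 V=0.0000[hold]  S*(5)=90.7241
k=4: j=0 S=97.4555 intr=13.5645 cont=14.0445 V=14.0445[hold]; j=1 S=112.4536 intr=0.0000 cont=4.7459 V=4.7459[hold]; j=2 S=129.7600 intr=0.0000 cont=0.7315 V=0.7315[hold]; j=3 S=149.7298 intr=0.0000 cont=0.0000 V=0.0000[hold]; j=4 S=172.7728 intr=0.0000 cont=0.0000 V=0.0000[hold]  S*(4)=-
k=3: j=0 S=104.6863 intr=6.3337 cont=9.2547 V=9.2547[hold]; j=1 S=120.7973 intr=0.0000 cont=2.6835 V=2.6835[hold]; j=2 S=139.3877 intr=0.0000 cont=0.3563 V=0.3563[hold]; j=3 S=160.8391 intr=0.0000 cont=0.0000 V=0.0000[hold]  S*(3)=-
k=2: j=0 S=112.4536 intr=0.0000 cont=5.8726 V=5.8726[hold]; j=1 S=129.7600 intr=0.0000 cont=1.4882 V=1.4882[hold]; j=2 S=149.7298 intr=0.0000 cont=0.1735 V=0.1735[hold]  S*(2)=-
k=1: j=0 S=120.7973 intr=0.0000 cont=3.6173 V=3.6173[hold]; j=1 S=139.3877 intr=0.0000 cont=0.8130 V=0.8130[hold]  S*(1)=-
k=0: j=0 S=129.7600 intr=0.0000 cont=2.1753 V=2.1753[hold]  S*(0)=-

price = 2.1753
boundary = - - - - - 90.7241 97.4555
tree:
2.1753
3.6173 0.8130
5.8726 1.4882 0.1735
9.2547 2.6835 0.3563 0.0000
14.0445 4.7459 0.7315 0.0000 0.0000
20.2959 8.1755 1.5021 0.0000 0.0000 0.0000
26.5624 13.5645 3.0845 0.0000 0.0000 0.0000 0.0000
32.3960 20.2959 6.3337 0.0000 0.0000 0.0000 0.0000 0.0000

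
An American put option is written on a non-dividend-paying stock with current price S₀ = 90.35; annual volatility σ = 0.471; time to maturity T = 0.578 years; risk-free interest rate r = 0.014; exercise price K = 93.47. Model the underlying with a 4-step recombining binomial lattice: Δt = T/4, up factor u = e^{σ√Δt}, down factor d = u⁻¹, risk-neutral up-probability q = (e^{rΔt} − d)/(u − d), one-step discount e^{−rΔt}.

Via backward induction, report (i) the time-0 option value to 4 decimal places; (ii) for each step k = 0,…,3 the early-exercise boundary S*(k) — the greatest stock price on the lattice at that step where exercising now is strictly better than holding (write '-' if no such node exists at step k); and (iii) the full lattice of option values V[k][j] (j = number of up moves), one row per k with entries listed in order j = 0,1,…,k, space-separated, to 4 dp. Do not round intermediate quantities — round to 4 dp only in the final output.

price = 14.1191
boundary = - - 63.1560 75.5390
tree:
14.1191
21.0994 6.0193
30.3140 10.4177 0.9028
40.6672 17.9310 1.6783 0.0000
49.3231 30.3140 3.1200 0.0000 0.0000

params: Δt=0.14450 u=1.19607 d=0.83607 q=0.46098 e^(-rΔt)=0.99798
t_4 payoffs: 49.3231 30.3140 3.1200 0.0000 0.0000
t_3: node(3,0) S=52.8028 payoff=40.6672 vs cont=40.4783 → 40.6672 [stop]  node(3,1) S=75.5390 payoff=17.9310 vs cont=17.7421 → 17.9310 [stop]  node(3,2) S=108.0650 payoff=0.0000 vs cont=1.6783 → 1.6783 [wait]  node(3,3) S=154.5963 payoff=0.0000 vs cont=0.0000 → 0.0000 [wait]  ⇒ S*(3)=75.5390
t_2: node(2,0) S=63.1560 payoff=30.3140 vs cont=30.1251 → 30.3140 [stop]  node(2,1) S=90.3500 payoff=3.1200 vs cont=10.4177 → 10.4177 [wait]  node(2,2) S=129.2534 payoff=0.0000 vs cont=0.9028 → 0.9028 [wait]  ⇒ S*(2)=63.1560
t_1: node(1,0) S=75.5390 payoff=17.9310 vs cont=21.0994 → 21.0994 [wait]  node(1,1) S=108.0650 payoff=0.0000 vs cont=6.0193 → 6.0193 [wait]  ⇒ S*(1)=-
t_0: node(0,0) S=90.3500 payoff=3.1200 vs cont=14.1191 → 14.1191 [wait]  ⇒ S*(0)=-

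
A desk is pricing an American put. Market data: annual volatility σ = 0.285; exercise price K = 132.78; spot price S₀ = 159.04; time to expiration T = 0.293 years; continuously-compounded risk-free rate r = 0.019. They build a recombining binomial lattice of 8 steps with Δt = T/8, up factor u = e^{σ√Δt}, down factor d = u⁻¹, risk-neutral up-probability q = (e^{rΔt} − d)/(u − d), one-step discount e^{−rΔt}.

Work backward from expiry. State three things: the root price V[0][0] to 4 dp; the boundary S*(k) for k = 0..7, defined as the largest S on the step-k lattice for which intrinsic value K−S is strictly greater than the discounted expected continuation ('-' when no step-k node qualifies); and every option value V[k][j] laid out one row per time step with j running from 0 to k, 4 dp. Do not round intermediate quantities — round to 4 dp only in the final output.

Δt=0.03662  u=1.05606  d=0.94692  q=0.49275  discount=0.99930
step 8 (expiry): payoffs max(K−S,0) = 29.9767 18.1280 4.9135 0.0000 0.0000 0.0000 0.0000 0.0000 0.0000
step 7: (k=7,j=0): S=108.5661, (K−S)⁺=24.2139, hold=24.1215 ⇒ V=24.2139 exercise | (k=7,j=1): S=121.0791, (K−S)⁺=11.7009, hold=11.6085 ⇒ V=11.7009 exercise | (k=7,j=2): S=135.0343, (K−S)⁺=0.0000, hold=2.4907 ⇒ V=2.4907 continue | (k=7,j=3): S=150.5979, (K−S)⁺=0.0000, hold=0.0000 ⇒ V=0.0000 continue | (k=7,j=4): S=167.9553, (K−S)⁺=0.0000, hold=0.0000 ⇒ V=0.0000 continue | (k=7,j=5): S=187.3133, (K−S)⁺=0.0000, hold=0.0000 ⇒ V=0.0000 continue | (k=7,j=6): S=208.9024, (K−S)⁺=0.0000, hold=0.0000 ⇒ V=0.0000 continue | (k=7,j=7): S=232.9799, (K−S)⁺=0.0000, hold=0.0000 ⇒ V=0.0000 continue  boundary S*=121.0791
step 6: (k=6,j=0): S=114.6520, (K−S)⁺=18.1280, hold=18.0356 ⇒ V=18.1280 exercise | (k=6,j=1): S=127.8665, (K−S)⁺=4.9135, hold=7.1576 ⇒ V=7.1576 continue | (k=6,j=2): S=142.6039, (K−S)⁺=0.0000, hold=1.2625 ⇒ V=1.2625 continue | (k=6,j=3): S=159.0400, (K−S)⁺=0.0000, hold=0.0000 ⇒ V=0.0000 continue | (k=6,j=4): S=177.3704, (K−S)⁺=0.0000, hold=0.0000 ⇒ V=0.0000 continue | (k=6,j=5): S=197.8136, (K−S)⁺=0.0000, hold=0.0000 ⇒ V=0.0000 continue | (k=6,j=6): S=220.6129, (K−S)⁺=0.0000, hold=0.0000 ⇒ V=0.0000 continue  boundary S*=114.6520
step 5: (k=5,j=0): S=121.0791, (K−S)⁺=11.7009, hold=12.7135 ⇒ V=12.7135 continue | (k=5,j=1): S=135.0343, (K−S)⁺=0.0000, hold=4.2499 ⇒ V=4.2499 continue | (k=5,j=2): S=150.5979, (K−S)⁺=0.0000, hold=0.6400 ⇒ V=0.6400 continue | (k=5,j=3): S=167.9553, (K−S)⁺=0.0000, hold=0.0000 ⇒ V=0.0000 continue | (k=5,j=4): S=187.3133, (K−S)⁺=0.0000, hold=0.0000 ⇒ V=0.0000 continue | (k=5,j=5): S=208.9024, (K−S)⁺=0.0000, hold=0.0000 ⇒ V=0.0000 continue  boundary S*=-
step 4: (k=4,j=0): S=127.8665, (K−S)⁺=4.9135, hold=8.5371 ⇒ V=8.5371 continue | (k=4,j=1): S=142.6039, (K−S)⁺=0.0000, hold=2.4694 ⇒ V=2.4694 continue | (k=4,j=2): S=159.0400, (K−S)⁺=0.0000, hold=0.3244 ⇒ V=0.3244 continue | (k=4,j=3): S=177.3704, (K−S)⁺=0.0000, hold=0.0000 ⇒ V=0.0000 continue | (k=4,j=4): S=197.8136, (K−S)⁺=0.0000, hold=0.0000 ⇒ V=0.0000 continue  boundary S*=-
step 3: (k=3,j=0): S=135.0343, (K−S)⁺=0.0000, hold=5.5434 ⇒ V=5.5434 continue | (k=3,j=1): S=150.5979, (K−S)⁺=0.0000, hold=1.4115 ⇒ V=1.4115 continue | (k=3,j=2): S=167.9553, (K−S)⁺=0.0000, hold=0.1644 ⇒ V=0.1644 continue | (k=3,j=3): S=187.3133, (K−S)⁺=0.0000, hold=0.0000 ⇒ V=0.0000 continue  boundary S*=-
step 2: (k=2,j=0): S=142.6039, (K−S)⁺=0.0000, hold=3.5050 ⇒ V=3.5050 continue | (k=2,j=1): S=159.0400, (K−S)⁺=0.0000, hold=0.7965 ⇒ V=0.7965 continue | (k=2,j=2): S=177.3704, (K−S)⁺=0.0000, hold=0.0834 ⇒ V=0.0834 continue  boundary S*=-
step 1: (k=1,j=0): S=150.5979, (K−S)⁺=0.0000, hold=2.1689 ⇒ V=2.1689 continue | (k=1,j=1): S=167.9553, (K−S)⁺=0.0000, hold=0.4448 ⇒ V=0.4448 continue  boundary S*=-
step 0: (k=0,j=0): S=159.0400, (K−S)⁺=0.0000, hold=1.3184 ⇒ V=1.3184 continue  boundary S*=-

price = 1.3184
boundary = - - - - - - 114.6520 121.0791
tree:
1.3184
2.1689 0.4448
3.5050 0.7965 0.0834
5.5434 1.4115 0.1644 0.0000
8.5371 2.4694 0.3244 0.0000 0.0000
12.7135 4.2499 0.6400 0.0000 0.0000 0.0000
18.1280 7.1576 1.2625 0.0000 0.0000 0.0000 0.0000
24.2139 11.7009 2.4907 0.0000 0.0000 0.0000 0.0000 0.0000
29.9767 18.1280 4.9135 0.0000 0.0000 0.0000 0.0000 0.0000 0.0000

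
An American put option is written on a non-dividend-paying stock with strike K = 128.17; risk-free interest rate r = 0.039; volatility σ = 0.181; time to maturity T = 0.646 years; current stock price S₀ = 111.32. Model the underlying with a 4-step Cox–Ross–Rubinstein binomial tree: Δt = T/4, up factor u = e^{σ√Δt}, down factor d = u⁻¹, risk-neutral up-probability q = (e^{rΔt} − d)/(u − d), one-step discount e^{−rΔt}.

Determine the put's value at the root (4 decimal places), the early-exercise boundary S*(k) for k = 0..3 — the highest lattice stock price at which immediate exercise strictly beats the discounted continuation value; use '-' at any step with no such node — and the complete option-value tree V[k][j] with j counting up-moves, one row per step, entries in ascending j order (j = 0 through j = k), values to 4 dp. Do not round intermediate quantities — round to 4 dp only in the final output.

Δt=0.16150  u=1.07545  d=0.92984  q=0.52522  discount=0.99372
step 4 (expiry): payoffs max(K−S,0) = 44.9528 31.9217 16.8500 0.0000 0.0000
step 3: (k=3,j=0): S=89.4959, (K−S)⁺=38.6741, hold=37.8693 ⇒ V=38.6741 exercise | (k=3,j=1): S=103.5102, (K−S)⁺=24.6598, hold=23.8550 ⇒ V=24.6598 exercise | (k=3,j=2): S=119.7190, (K−S)⁺=8.4510, hold=7.9499 ⇒ V=8.4510 exercise | (k=3,j=3): S=138.4660, (K−S)⁺=0.0000, hold=0.0000 ⇒ V=0.0000 continue  boundary S*=119.7190
step 2: (k=2,j=0): S=96.2483, (K−S)⁺=31.9217, hold=31.1169 ⇒ V=31.9217 exercise | (k=2,j=1): S=111.3200, (K−S)⁺=16.8500, hold=16.0453 ⇒ V=16.8500 exercise | (k=2,j=2): S=128.7517, (K−S)⁺=0.0000, hold=3.9872 ⇒ V=3.9872 continue  boundary S*=111.3200
step 1: (k=1,j=0): S=103.5102, (K−S)⁺=24.6598, hold=23.8550 ⇒ V=24.6598 exercise | (k=1,j=1): S=119.7190, (K−S)⁺=8.4510, hold=10.0309 ⇒ V=10.0309 continue  boundary S*=103.5102
step 0: (k=0,j=0): S=111.3200, (K−S)⁺=16.8500, hold=16.8698 ⇒ V=16.8698 continue  boundary S*=-

price = 16.8698
boundary = - 103.5102 111.3200 119.7190
tree:
16.8698
24.6598 10.0309
31.9217 16.8500 3.9872
38.6741 24.6598 8.4510 0.0000
44.9528 31.9217 16.8500 0.0000 0.0000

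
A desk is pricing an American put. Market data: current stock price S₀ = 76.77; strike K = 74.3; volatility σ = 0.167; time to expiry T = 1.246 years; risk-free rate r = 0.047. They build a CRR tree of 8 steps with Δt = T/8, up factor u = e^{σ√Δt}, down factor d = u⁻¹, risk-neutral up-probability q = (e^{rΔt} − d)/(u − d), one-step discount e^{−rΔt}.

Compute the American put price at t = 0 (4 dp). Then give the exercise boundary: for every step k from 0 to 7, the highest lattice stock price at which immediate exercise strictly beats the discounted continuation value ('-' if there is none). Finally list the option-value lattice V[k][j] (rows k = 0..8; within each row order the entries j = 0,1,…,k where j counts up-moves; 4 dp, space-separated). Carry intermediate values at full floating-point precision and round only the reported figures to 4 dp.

Δt=0.15575  u=1.06813  d=0.93622  q=0.53923  discount=0.99271
step 8 (expiry): payoffs max(K−S,0) = 28.9886 22.6044 15.3207 7.0108 0.0000 0.0000 0.0000 0.0000 0.0000
step 7: (k=7,j=0): S=48.3984, (K−S)⁺=25.9016, hold=25.3597 ⇒ V=25.9016 exercise | (k=7,j=1): S=55.2175, (K−S)⁺=19.0825, hold=18.5406 ⇒ V=19.0825 exercise | (k=7,j=2): S=62.9974, (K−S)⁺=11.3026, hold=10.7607 ⇒ V=11.3026 exercise | (k=7,j=3): S=71.8735, (K−S)⁺=2.4265, hold=3.2068 ⇒ V=3.2068 continue | (k=7,j=4): S=82.0001, (K−S)⁺=0.0000, hold=0.0000 ⇒ V=0.0000 continue | (k=7,j=5): S=93.5536, (K−S)⁺=0.0000, hold=0.0000 ⇒ V=0.0000 continue | (k=7,j=6): S=106.7349, (K−S)⁺=0.0000, hold=0.0000 ⇒ V=0.0000 continue | (k=7,j=7): S=121.7734, (K−S)⁺=0.0000, hold=0.0000 ⇒ V=0.0000 continue  boundary S*=62.9974
step 6: (k=6,j=0): S=51.6956, (K−S)⁺=22.6044, hold=22.0625 ⇒ V=22.6044 exercise | (k=6,j=1): S=58.9793, (K−S)⁺=15.3207, hold=14.7788 ⇒ V=15.3207 exercise | (k=6,j=2): S=67.2892, (K−S)⁺=7.0108, hold=6.8865 ⇒ V=7.0108 exercise | (k=6,j=3): S=76.7700, (K−S)⁺=0.0000, hold=1.4668 ⇒ V=1.4668 continue | (k=6,j=4): S=87.5866, (K−S)⁺=0.0000, hold=0.0000 ⇒ V=0.0000 continue | (k=6,j=5): S=99.9271, (K−S)⁺=0.0000, hold=0.0000 ⇒ V=0.0000 continue | (k=6,j=6): S=114.0064, (K−S)⁺=0.0000, hold=0.0000 ⇒ V=0.0000 continue  boundary S*=67.2892
step 5: (k=5,j=0): S=55.2175, (K−S)⁺=19.0825, hold=18.5406 ⇒ V=19.0825 exercise | (k=5,j=1): S=62.9974, (K−S)⁺=11.3026, hold=10.7607 ⇒ V=11.3026 exercise | (k=5,j=2): S=71.8735, (K−S)⁺=2.4265, hold=3.9920 ⇒ V=3.9920 continue | (k=5,j=3): S=82.0001, (K−S)⁺=0.0000, hold=0.6709 ⇒ V=0.6709 continue | (k=5,j=4): S=93.5536, (K−S)⁺=0.0000, hold=0.0000 ⇒ V=0.0000 continue | (k=5,j=5): S=106.7349, (K−S)⁺=0.0000, hold=0.0000 ⇒ V=0.0000 continue  boundary S*=62.9974
step 4: (k=4,j=0): S=58.9793, (K−S)⁺=15.3207, hold=14.7788 ⇒ V=15.3207 exercise | (k=4,j=1): S=67.2892, (K−S)⁺=7.0108, hold=7.3068 ⇒ V=7.3068 continue | (k=4,j=2): S=76.7700, (K−S)⁺=0.0000, hold=2.1851 ⇒ V=2.1851 continue | (k=4,j=3): S=87.5866, (K−S)⁺=0.0000, hold=0.3069 ⇒ V=0.3069 continue | (k=4,j=4): S=99.9271, (K−S)⁺=0.0000, hold=0.0000 ⇒ V=0.0000 continue  boundary S*=58.9793
step 3: (k=3,j=0): S=62.9974, (K−S)⁺=11.3026, hold=10.9192 ⇒ V=11.3026 exercise | (k=3,j=1): S=71.8735, (K−S)⁺=2.4265, hold=4.5119 ⇒ V=4.5119 continue | (k=3,j=2): S=82.0001, (K−S)⁺=0.0000, hold=1.1638 ⇒ V=1.1638 continue | (k=3,j=3): S=93.5536, (K−S)⁺=0.0000, hold=0.1404 ⇒ V=0.1404 continue  boundary S*=62.9974
step 2: (k=2,j=0): S=67.2892, (K−S)⁺=7.0108, hold=7.5852 ⇒ V=7.5852 continue | (k=2,j=1): S=76.7700, (K−S)⁺=0.0000, hold=2.6868 ⇒ V=2.6868 continue | (k=2,j=2): S=87.5866, (K−S)⁺=0.0000, hold=0.6075 ⇒ V=0.6075 continue  boundary S*=-
step 1: (k=1,j=0): S=71.8735, (K−S)⁺=2.4265, hold=4.9078 ⇒ V=4.9078 continue | (k=1,j=1): S=82.0001, (K−S)⁺=0.0000, hold=1.5541 ⇒ V=1.5541 continue  boundary S*=-
step 0: (k=0,j=0): S=76.7700, (K−S)⁺=0.0000, hold=3.0768 ⇒ V=3.0768 continue  boundary S*=-

price = 3.0768
boundary = - - - 62.9974 58.9793 62.9974 67.2892 62.9974
tree:
3.0768
4.9078 1.5541
7.5852 2.6868 0.6075
11.3026 4.5119 1.1638 0.1404
15.3207 7.3068 2.1851 0.3069 0.0000
19.0825 11.3026 3.9920 0.6709 0.0000 0.0000
22.6044 15.3207 7.0108 1.4668 0.0000 0.0000 0.0000
25.9016 19.0825 11.3026 3.2068 0.0000 0.0000 0.0000 0.0000
28.9886 22.6044 15.3207 7.0108 0.0000 0.0000 0.0000 0.0000 0.0000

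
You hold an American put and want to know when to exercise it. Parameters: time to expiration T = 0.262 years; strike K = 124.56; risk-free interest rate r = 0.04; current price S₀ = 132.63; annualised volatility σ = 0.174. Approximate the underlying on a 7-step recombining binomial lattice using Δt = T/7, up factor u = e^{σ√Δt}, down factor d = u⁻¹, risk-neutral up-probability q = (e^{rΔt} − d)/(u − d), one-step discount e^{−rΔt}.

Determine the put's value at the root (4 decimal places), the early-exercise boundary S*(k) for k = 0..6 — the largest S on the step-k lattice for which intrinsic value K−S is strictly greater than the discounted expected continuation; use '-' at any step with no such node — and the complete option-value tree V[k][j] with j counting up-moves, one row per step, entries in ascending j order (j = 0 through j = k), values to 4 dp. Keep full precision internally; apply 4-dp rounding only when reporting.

price = 1.4308
boundary = - - - - - 112.0841 115.9213
tree:
1.4308
2.3599 0.5558
3.7920 1.0119 0.1259
5.8979 1.8105 0.2593 0.0000
8.8046 3.1649 0.5342 0.0000 0.0000
12.4759 5.3566 1.1005 0.0000 0.0000 0.0000
16.1862 8.6387 2.2670 0.0000 0.0000 0.0000 0.0000
19.7737 12.4759 4.6700 0.0000 0.0000 0.0000 0.0000 0.0000

params: Δt=0.03743 u=1.03424 d=0.96690 q=0.51383 e^(-rΔt)=0.99850
t_7 payoffs: 19.7737 12.4759 4.6700 0.0000 0.0000 0.0000 0.0000 0.0000
t_6: node(6,0) S=108.3738 payoff=16.1862 vs cont=15.9999 → 16.1862 [stop]  node(6,1) S=115.9213 payoff=8.6387 vs cont=8.4523 → 8.6387 [stop]  node(6,2) S=123.9945 payoff=0.5655 vs cont=2.2670 → 2.2670 [wait]  node(6,3) S=132.6300 payoff=0.0000 vs cont=0.0000 → 0.0000 [wait]  node(6,4) S=141.8669 payoff=0.0000 vs cont=0.0000 → 0.0000 [wait]  node(6,5) S=151.7470 payoff=0.0000 vs cont=0.0000 → 0.0000 [wait]  node(6,6) S=162.3152 payoff=0.0000 vs cont=0.0000 → 0.0000 [wait]  ⇒ S*(6)=115.9213
t_5: node(5,0) S=112.0841 payoff=12.4759 vs cont=12.2896 → 12.4759 [stop]  node(5,1) S=119.8900 payoff=4.6700 vs cont=5.3566 → 5.3566 [wait]  node(5,2) S=128.2396 payoff=0.0000 vs cont=1.1005 → 1.1005 [wait]  node(5,3) S=137.1707 payoff=0.0000 vs cont=0.0000 → 0.0000 [wait]  node(5,4) S=146.7238 payoff=0.0000 vs cont=0.0000 → 0.0000 [wait]  node(5,5) S=156.9422 payoff=0.0000 vs cont=0.0000 → 0.0000 [wait]  ⇒ S*(5)=112.0841
t_4: node(4,0) S=115.9213 payoff=8.6387 vs cont=8.8046 → 8.8046 [wait]  node(4,1) S=123.9945 payoff=0.5655 vs cont=3.1649 → 3.1649 [wait]  node(4,2) S=132.6300 payoff=0.0000 vs cont=0.5342 → 0.5342 [wait]  node(4,3) S=141.8669 payoff=0.0000 vs cont=0.0000 → 0.0000 [wait]  node(4,4) S=151.7470 payoff=0.0000 vs cont=0.0000 → 0.0000 [wait]  ⇒ S*(4)=-
t_3: node(3,0) S=119.8900 payoff=4.6700 vs cont=5.8979 → 5.8979 [wait]  node(3,1) S=128.2396 payoff=0.0000 vs cont=1.8105 → 1.8105 [wait]  node(3,2) S=137.1707 payoff=0.0000 vs cont=0.2593 → 0.2593 [wait]  node(3,3) S=146.7238 payoff=0.0000 vs cont=0.0000 → 0.0000 [wait]  ⇒ S*(3)=-
t_2: node(2,0) S=123.9945 payoff=0.5655 vs cont=3.7920 → 3.7920 [wait]  node(2,1) S=132.6300 payoff=0.0000 vs cont=1.0119 → 1.0119 [wait]  node(2,2) S=141.8669 payoff=0.0000 vs cont=0.1259 → 0.1259 [wait]  ⇒ S*(2)=-
t_1: node(1,0) S=128.2396 payoff=0.0000 vs cont=2.3599 → 2.3599 [wait]  node(1,1) S=137.1707 payoff=0.0000 vs cont=0.5558 → 0.5558 [wait]  ⇒ S*(1)=-
t_0: node(0,0) S=132.6300 payoff=0.0000 vs cont=1.4308 → 1.4308 [wait]  ⇒ S*(0)=-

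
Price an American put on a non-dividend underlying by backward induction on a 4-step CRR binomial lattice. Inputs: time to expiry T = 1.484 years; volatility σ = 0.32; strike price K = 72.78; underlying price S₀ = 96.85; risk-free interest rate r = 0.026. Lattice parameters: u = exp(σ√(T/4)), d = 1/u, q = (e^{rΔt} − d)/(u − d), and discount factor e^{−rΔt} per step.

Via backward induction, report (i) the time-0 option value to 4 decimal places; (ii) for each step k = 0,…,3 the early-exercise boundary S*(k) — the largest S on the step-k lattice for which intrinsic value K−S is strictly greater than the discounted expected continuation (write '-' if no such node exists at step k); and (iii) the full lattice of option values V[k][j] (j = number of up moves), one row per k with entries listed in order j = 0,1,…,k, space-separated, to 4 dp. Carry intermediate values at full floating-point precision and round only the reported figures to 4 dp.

Δt=0.37100  u=1.21520  d=0.82291  q=0.47613  discount=0.99040
step 4 (expiry): payoffs max(K−S,0) = 28.3676 7.1954 0.0000 0.0000 0.0000
step 3: (k=3,j=0): S=53.9701, (K−S)⁺=18.8099, hold=18.1113 ⇒ V=18.8099 exercise | (k=3,j=1): S=79.6986, (K−S)⁺=0.0000, hold=3.7332 ⇒ V=3.7332 continue | (k=3,j=2): S=117.6924, (K−S)⁺=0.0000, hold=0.0000 ⇒ V=0.0000 continue | (k=3,j=3): S=173.7986, (K−S)⁺=0.0000, hold=0.0000 ⇒ V=0.0000 continue  boundary S*=53.9701
step 2: (k=2,j=0): S=65.5846, (K−S)⁺=7.1954, hold=11.5198 ⇒ V=11.5198 continue | (k=2,j=1): S=96.8500, (K−S)⁺=0.0000, hold=1.9369 ⇒ V=1.9369 continue | (k=2,j=2): S=143.0202, (K−S)⁺=0.0000, hold=0.0000 ⇒ V=0.0000 continue  boundary S*=-
step 1: (k=1,j=0): S=79.6986, (K−S)⁺=0.0000, hold=6.8903 ⇒ V=6.8903 continue | (k=1,j=1): S=117.6924, (K−S)⁺=0.0000, hold=1.0050 ⇒ V=1.0050 continue  boundary S*=-
step 0: (k=0,j=0): S=96.8500, (K−S)⁺=0.0000, hold=4.0488 ⇒ V=4.0488 continue  boundary S*=-

price = 4.0488
boundary = - - - 53.9701
tree:
4.0488
6.8903 1.0050
11.5198 1.9369 0.0000
18.8099 3.7332 0.0000 0.0000
28.3676 7.1954 0.0000 0.0000 0.0000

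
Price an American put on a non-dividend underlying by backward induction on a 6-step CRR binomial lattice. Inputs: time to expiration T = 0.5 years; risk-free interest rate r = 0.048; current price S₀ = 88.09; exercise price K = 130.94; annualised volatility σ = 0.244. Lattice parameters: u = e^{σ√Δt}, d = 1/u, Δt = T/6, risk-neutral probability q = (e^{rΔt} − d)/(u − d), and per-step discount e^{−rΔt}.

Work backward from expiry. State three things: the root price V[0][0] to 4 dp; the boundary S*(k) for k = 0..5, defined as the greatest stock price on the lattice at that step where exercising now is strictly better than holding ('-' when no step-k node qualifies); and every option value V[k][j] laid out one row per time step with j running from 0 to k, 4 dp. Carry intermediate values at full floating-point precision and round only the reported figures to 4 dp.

params: Δt=0.08333 u=1.07298 d=0.93199 q=0.51083 e^(-rΔt)=0.99601
t_6 payoffs: 73.2122 64.4792 54.4251 42.8500 29.5238 14.1817 0.0000
t_5: node(5,0) S=61.9406 payoff=68.9994 vs cont=68.4767 → 68.9994 [stop]  node(5,1) S=71.3109 payoff=59.6291 vs cont=59.1064 → 59.6291 [stop]  node(5,2) S=82.0987 payoff=48.8413 vs cont=48.3186 → 48.8413 [stop]  node(5,3) S=94.5185 payoff=36.4215 vs cont=35.8988 → 36.4215 [stop]  node(5,4) S=108.8172 payoff=22.1228 vs cont=21.6001 → 22.1228 [stop]  node(5,5) S=125.2789 payoff=5.6611 vs cont=6.9096 → 6.9096 [wait]  ⇒ S*(5)=108.8172
t_4: node(4,0) S=66.4608 payoff=64.4792 vs cont=63.9565 → 64.4792 [stop]  node(4,1) S=76.5149 payoff=54.4251 vs cont=53.9024 → 54.4251 [stop]  node(4,2) S=88.0900 payoff=42.8500 vs cont=42.3273 → 42.8500 [stop]  node(4,3) S=101.4162 payoff=29.5238 vs cont=29.0011 → 29.5238 [stop]  node(4,4) S=116.7583 payoff=14.1817 vs cont=14.2942 → 14.2942 [wait]  ⇒ S*(4)=101.4162
t_3: node(3,0) S=71.3109 payoff=59.6291 vs cont=59.1064 → 59.6291 [stop]  node(3,1) S=82.0987 payoff=48.8413 vs cont=48.3186 → 48.8413 [stop]  node(3,2) S=94.5185 payoff=36.4215 vs cont=35.8988 → 36.4215 [stop]  node(3,3) S=108.8172 payoff=22.1228 vs cont=21.6574 → 22.1228 [stop]  ⇒ S*(3)=108.8172
t_2: node(2,0) S=76.5149 payoff=54.4251 vs cont=53.9024 → 54.4251 [stop]  node(2,1) S=88.0900 payoff=42.8500 vs cont=42.3273 → 42.8500 [stop]  node(2,2) S=101.4162 payoff=29.5238 vs cont=29.0011 → 29.5238 [stop]  ⇒ S*(2)=101.4162
t_1: node(1,0) S=82.0987 payoff=48.8413 vs cont=48.3186 → 48.8413 [stop]  node(1,1) S=94.5185 payoff=36.4215 vs cont=35.8988 → 36.4215 [stop]  ⇒ S*(1)=94.5185
t_0: node(0,0) S=88.0900 payoff=42.8500 vs cont=42.3273 → 42.8500 [stop]  ⇒ S*(0)=88.0900

price = 42.8500
boundary = 88.0900 94.5185 101.4162 108.8172 101.4162 108.8172
tree:
42.8500
48.8413 36.4215
54.4251 42.8500 29.5238
59.6291 48.8413 36.4215 22.1228
64.4792 54.4251 42.8500 29.5238 14.2942
68.9994 59.6291 48.8413 36.4215 22.1228 6.9096
73.2122 64.4792 54.4251 42.8500 29.5238 14.1817 0.0000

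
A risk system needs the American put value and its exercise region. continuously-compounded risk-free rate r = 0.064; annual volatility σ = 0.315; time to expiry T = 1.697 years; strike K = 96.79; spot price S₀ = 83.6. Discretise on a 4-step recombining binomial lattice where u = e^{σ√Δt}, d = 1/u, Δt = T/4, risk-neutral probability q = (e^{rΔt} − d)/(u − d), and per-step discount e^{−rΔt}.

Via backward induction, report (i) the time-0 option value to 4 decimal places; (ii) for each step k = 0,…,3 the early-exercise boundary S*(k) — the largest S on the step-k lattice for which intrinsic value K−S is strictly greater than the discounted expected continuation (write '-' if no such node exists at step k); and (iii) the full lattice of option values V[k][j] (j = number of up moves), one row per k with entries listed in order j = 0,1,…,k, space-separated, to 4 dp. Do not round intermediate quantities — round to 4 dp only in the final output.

price = 18.2089
boundary = - 68.0927 55.4619 68.0927
tree:
18.2089
28.6973 9.3231
41.3281 16.6518 2.9327
51.6160 28.6973 6.2195 0.0000
59.9955 41.3281 13.1900 0.0000 0.0000

Δt=0.42425, u=1.22774, d=0.81451, q=0.51549, disc=e^(-rΔt)=0.97321
k=4 terminal: V=max(K-S,0) → 59.9955 41.3281 13.1900 0.0000 0.0000
k=3: j=0 S=45.1740 intr=51.6160 cont=49.0233 V=51.6160[EX]; j=1 S=68.0927 intr=28.6973 cont=26.1046 V=28.6973[EX]; j=2 S=102.6389 intr=0.0000 cont=6.2195 V=6.2195[hold]; j=3 S=154.7118 intr=0.0000 cont=0.0000 V=0.0000[hold]  S*(3)=68.0927
k=2: j=0 S=55.4619 intr=41.3281 cont=38.7354 V=41.3281[EX]; j=1 S=83.6000 intr=13.1900 cont=16.6518 V=16.6518[hold]; j=2 S=126.0137 intr=0.0000 cont=2.9327 V=2.9327[hold]  S*(2)=55.4619
k=1: j=0 S=68.0927 intr=28.6973 cont=27.8414 V=28.6973[EX]; j=1 S=102.6389 intr=0.0000 cont=9.3231 V=9.3231[hold]  S*(1)=68.0927
k=0: j=0 S=83.6000 intr=13.1900 cont=18.2089 V=18.2089[hold]  S*(0)=-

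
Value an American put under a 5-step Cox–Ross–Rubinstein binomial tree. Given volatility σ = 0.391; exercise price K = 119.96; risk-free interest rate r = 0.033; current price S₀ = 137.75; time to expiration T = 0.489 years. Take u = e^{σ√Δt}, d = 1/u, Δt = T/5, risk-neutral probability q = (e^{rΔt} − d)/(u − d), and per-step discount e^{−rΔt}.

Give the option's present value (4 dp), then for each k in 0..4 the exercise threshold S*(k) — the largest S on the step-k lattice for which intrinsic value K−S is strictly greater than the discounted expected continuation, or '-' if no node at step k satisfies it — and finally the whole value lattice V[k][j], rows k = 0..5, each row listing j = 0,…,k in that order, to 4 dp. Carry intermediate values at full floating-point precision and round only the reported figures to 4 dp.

Δt=0.09780  u=1.13007  d=0.88490  q=0.48265  discount=0.99678
step 5 (expiry): payoffs max(K−S,0) = 45.2172 24.5095 0.0000 0.0000 0.0000 0.0000
step 4: (k=4,j=0): S=84.4645, (K−S)⁺=35.4955, hold=35.1090 ⇒ V=35.4955 exercise | (k=4,j=1): S=107.8656, (K−S)⁺=12.0944, hold=12.6390 ⇒ V=12.6390 continue | (k=4,j=2): S=137.7500, (K−S)⁺=0.0000, hold=0.0000 ⇒ V=0.0000 continue | (k=4,j=3): S=175.9140, (K−S)⁺=0.0000, hold=0.0000 ⇒ V=0.0000 continue | (k=4,j=4): S=224.6514, (K−S)⁺=0.0000, hold=0.0000 ⇒ V=0.0000 continue  boundary S*=84.4645
step 3: (k=3,j=0): S=95.4505, (K−S)⁺=24.5095, hold=24.3849 ⇒ V=24.5095 exercise | (k=3,j=1): S=121.8954, (K−S)⁺=0.0000, hold=6.5177 ⇒ V=6.5177 continue | (k=3,j=2): S=155.6668, (K−S)⁺=0.0000, hold=0.0000 ⇒ V=0.0000 continue | (k=3,j=3): S=198.7947, (K−S)⁺=0.0000, hold=0.0000 ⇒ V=0.0000 continue  boundary S*=95.4505
step 2: (k=2,j=0): S=107.8656, (K−S)⁺=12.0944, hold=15.7747 ⇒ V=15.7747 continue | (k=2,j=1): S=137.7500, (K−S)⁺=0.0000, hold=3.3610 ⇒ V=3.3610 continue | (k=2,j=2): S=175.9140, (K−S)⁺=0.0000, hold=0.0000 ⇒ V=0.0000 continue  boundary S*=-
step 1: (k=1,j=0): S=121.8954, (K−S)⁺=0.0000, hold=9.7516 ⇒ V=9.7516 continue | (k=1,j=1): S=155.6668, (K−S)⁺=0.0000, hold=1.7332 ⇒ V=1.7332 continue  boundary S*=-
step 0: (k=0,j=0): S=137.7500, (K−S)⁺=0.0000, hold=5.8626 ⇒ V=5.8626 continue  boundary S*=-

price = 5.8626
boundary = - - - 95.4505 84.4645
tree:
5.8626
9.7516 1.7332
15.7747 3.3610 0.0000
24.5095 6.5177 0.0000 0.0000
35.4955 12.6390 0.0000 0.0000 0.0000
45.2172 24.5095 0.0000 0.0000 0.0000 0.0000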